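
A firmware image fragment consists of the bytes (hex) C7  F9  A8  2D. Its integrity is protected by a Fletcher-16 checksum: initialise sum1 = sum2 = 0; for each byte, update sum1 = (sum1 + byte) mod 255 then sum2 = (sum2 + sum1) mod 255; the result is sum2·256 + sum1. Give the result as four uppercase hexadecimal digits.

8B97

Running sums (mod 255):
  after byte 0 (C7): sum1=199, sum2=199
  after byte 1 (F9): sum1=193, sum2=137
  after byte 2 (A8): sum1=106, sum2=243
  after byte 3 (2D): sum1=151, sum2=139
Checksum = sum2·256 + sum1 = 139·256 + 151 = 35735 = 0x8B97.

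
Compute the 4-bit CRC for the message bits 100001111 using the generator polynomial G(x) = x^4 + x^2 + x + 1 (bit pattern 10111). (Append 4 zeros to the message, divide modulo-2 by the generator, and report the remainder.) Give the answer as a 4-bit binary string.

Append 4 zeros: 1000011110000. Divide by 10111 (XOR where the leading bit is 1):
  pos 0: 10000 XOR 10111 = 00111
  pos 2: 11111 XOR 10111 = 01000
  pos 3: 10001 XOR 10111 = 00110
  pos 5: 11010 XOR 10111 = 01101
  pos 6: 11010 XOR 10111 = 01101
  pos 7: 11010 XOR 10111 = 01101
  pos 8: 11010 XOR 10111 = 01101
Remainder (last 4 bits) = 1101. This is the CRC / FCS.

1101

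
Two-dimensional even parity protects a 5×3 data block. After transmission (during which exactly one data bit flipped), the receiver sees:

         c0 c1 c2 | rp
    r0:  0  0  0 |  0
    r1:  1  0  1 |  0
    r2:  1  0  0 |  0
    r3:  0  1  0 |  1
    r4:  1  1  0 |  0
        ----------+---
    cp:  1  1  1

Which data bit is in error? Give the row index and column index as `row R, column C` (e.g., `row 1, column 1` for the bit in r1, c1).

row 2, column 1

Recompute each row's even parity and compare to rp:
  r0: data parity 0, sent rp 0 → ok
  r1: data parity 0, sent rp 0 → ok
  r2: data parity 1, sent rp 0 → mismatch
  r3: data parity 1, sent rp 1 → ok
  r4: data parity 0, sent rp 0 → ok
Recompute each column's even parity and compare to cp:
  c0: data parity 1, sent cp 1 → ok
  c1: data parity 0, sent cp 1 → mismatch
  c2: data parity 1, sent cp 1 → ok
Exactly one row (r2) and one column (c1) fail → the flipped bit is at their intersection.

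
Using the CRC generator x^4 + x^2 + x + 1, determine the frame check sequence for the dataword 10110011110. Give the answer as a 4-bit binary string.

1110

Append 4 zeros: 101100111100000. Divide by 10111 (XOR where the leading bit is 1):
  pos 0: 10110 XOR 10111 = 00001
  pos 4: 10111 XOR 10111 = 00000
  pos 9: 10000 XOR 10111 = 00111
Remainder (last 4 bits) = 1110. This is the CRC / FCS.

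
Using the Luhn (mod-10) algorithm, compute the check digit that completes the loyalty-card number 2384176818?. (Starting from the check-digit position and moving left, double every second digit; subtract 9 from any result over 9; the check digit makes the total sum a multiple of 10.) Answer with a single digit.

Partial digits right→left: 8 1 8 6 7 1 4 8 3 2
Double every second digit counting from the check-digit position (so the 1st, 3rd, 5th, ... of the partial from the right).
  doubled (with −9 where >9): 7 7 5 8 6 → sum 33
  kept as-is: 1 6 1 8 2 → sum 18
Total = 33 + 18 = 51.
Check digit = (10 − (51 mod 10)) mod 10 = 9.

9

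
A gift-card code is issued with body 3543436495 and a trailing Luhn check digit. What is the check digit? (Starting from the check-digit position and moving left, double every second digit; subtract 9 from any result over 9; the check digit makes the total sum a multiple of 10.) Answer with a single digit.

2

Partial digits right→left: 5 9 4 6 3 4 3 4 5 3
Double every second digit counting from the check-digit position (so the 1st, 3rd, 5th, ... of the partial from the right).
  doubled (with −9 where >9): 1 8 6 6 1 → sum 22
  kept as-is: 9 6 4 4 3 → sum 26
Total = 22 + 26 = 48.
Check digit = (10 − (48 mod 10)) mod 10 = 2.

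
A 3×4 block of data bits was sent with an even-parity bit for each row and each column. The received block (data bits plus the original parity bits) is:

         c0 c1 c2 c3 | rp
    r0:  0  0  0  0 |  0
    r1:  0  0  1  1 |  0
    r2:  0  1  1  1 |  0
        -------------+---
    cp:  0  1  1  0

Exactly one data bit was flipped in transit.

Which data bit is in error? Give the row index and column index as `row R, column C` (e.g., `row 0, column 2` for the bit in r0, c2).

Recompute each row's even parity and compare to rp:
  r0: data parity 0, sent rp 0 → ok
  r1: data parity 0, sent rp 0 → ok
  r2: data parity 1, sent rp 0 → mismatch
Recompute each column's even parity and compare to cp:
  c0: data parity 0, sent cp 0 → ok
  c1: data parity 1, sent cp 1 → ok
  c2: data parity 0, sent cp 1 → mismatch
  c3: data parity 0, sent cp 0 → ok
Exactly one row (r2) and one column (c2) fail → the flipped bit is at their intersection.

row 2, column 2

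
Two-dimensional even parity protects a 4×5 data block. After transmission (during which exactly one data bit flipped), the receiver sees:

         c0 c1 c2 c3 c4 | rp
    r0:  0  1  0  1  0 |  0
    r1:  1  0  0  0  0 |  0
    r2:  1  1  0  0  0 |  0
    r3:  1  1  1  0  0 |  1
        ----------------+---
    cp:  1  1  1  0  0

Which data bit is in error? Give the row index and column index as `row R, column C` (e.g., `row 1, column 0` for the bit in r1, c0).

Recompute each row's even parity and compare to rp:
  r0: data parity 0, sent rp 0 → ok
  r1: data parity 1, sent rp 0 → mismatch
  r2: data parity 0, sent rp 0 → ok
  r3: data parity 1, sent rp 1 → ok
Recompute each column's even parity and compare to cp:
  c0: data parity 1, sent cp 1 → ok
  c1: data parity 1, sent cp 1 → ok
  c2: data parity 1, sent cp 1 → ok
  c3: data parity 1, sent cp 0 → mismatch
  c4: data parity 0, sent cp 0 → ok
Exactly one row (r1) and one column (c3) fail → the flipped bit is at their intersection.

row 1, column 3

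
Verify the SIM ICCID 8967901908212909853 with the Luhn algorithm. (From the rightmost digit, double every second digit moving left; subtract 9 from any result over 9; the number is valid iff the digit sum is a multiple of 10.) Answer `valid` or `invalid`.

From the right, keep odd positions and double even positions (subtract 9 from any doubled value over 9):
  doubled (positions 2,4,...): 1 9 9 2 7 9 0 5 9 → sum 51
  kept (positions 1,3,...): 3 8 0 2 2 0 1 9 6 8 → sum 39
Total = 90.
90 mod 10 = 0, so the number is valid.

valid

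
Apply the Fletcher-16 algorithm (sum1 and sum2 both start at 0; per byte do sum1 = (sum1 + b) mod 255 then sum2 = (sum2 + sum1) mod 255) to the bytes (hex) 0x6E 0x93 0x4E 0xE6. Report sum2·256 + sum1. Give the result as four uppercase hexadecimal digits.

Running sums (mod 255):
  after byte 0 (0x6E): sum1=110, sum2=110
  after byte 1 (0x93): sum1=2, sum2=112
  after byte 2 (0x4E): sum1=80, sum2=192
  after byte 3 (0xE6): sum1=55, sum2=247
Checksum = sum2·256 + sum1 = 247·256 + 55 = 63287 = 0xF737.

F737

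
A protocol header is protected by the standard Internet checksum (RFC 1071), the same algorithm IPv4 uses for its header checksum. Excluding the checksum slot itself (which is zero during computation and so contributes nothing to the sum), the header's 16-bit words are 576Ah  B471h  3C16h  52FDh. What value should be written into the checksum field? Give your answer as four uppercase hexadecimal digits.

6510

One's-complement addition (fold any carry out of bit 15 back into bit 0):
  0x576A + 0xB471 = 0x10BDB → wrap carry → 0x0BDC
  0x0BDC + 0x3C16 = 0x047F2
  0x47F2 + 0x52FD = 0x09AEF
One's-complement sum = 0x9AEF.
Checksum = ~0x9AEF & 0xFFFF = 0x6510.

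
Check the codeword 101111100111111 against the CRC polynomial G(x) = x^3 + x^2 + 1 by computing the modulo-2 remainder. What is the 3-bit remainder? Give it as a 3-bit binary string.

Modulo-2 division of 101111100111111 by 1101:
  pos 0: 1011 XOR 1101 = 0110
  pos 1: 1101 XOR 1101 = 0000
  pos 5: 1100 XOR 1101 = 0001
  pos 8: 1111 XOR 1101 = 0010
  pos 10: 1011 XOR 1101 = 0110
  pos 11: 1101 XOR 1101 = 0000
Remainder = 000 (zero — the frame passes the CRC check).

000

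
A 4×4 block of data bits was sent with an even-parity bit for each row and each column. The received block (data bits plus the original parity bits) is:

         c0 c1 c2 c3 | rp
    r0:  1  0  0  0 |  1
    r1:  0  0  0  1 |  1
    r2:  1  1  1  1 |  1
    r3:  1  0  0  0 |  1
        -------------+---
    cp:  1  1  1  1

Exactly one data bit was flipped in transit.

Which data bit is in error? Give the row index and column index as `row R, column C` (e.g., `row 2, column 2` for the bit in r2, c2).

row 2, column 3

Recompute each row's even parity and compare to rp:
  r0: data parity 1, sent rp 1 → ok
  r1: data parity 1, sent rp 1 → ok
  r2: data parity 0, sent rp 1 → mismatch
  r3: data parity 1, sent rp 1 → ok
Recompute each column's even parity and compare to cp:
  c0: data parity 1, sent cp 1 → ok
  c1: data parity 1, sent cp 1 → ok
  c2: data parity 1, sent cp 1 → ok
  c3: data parity 0, sent cp 1 → mismatch
Exactly one row (r2) and one column (c3) fail → the flipped bit is at their intersection.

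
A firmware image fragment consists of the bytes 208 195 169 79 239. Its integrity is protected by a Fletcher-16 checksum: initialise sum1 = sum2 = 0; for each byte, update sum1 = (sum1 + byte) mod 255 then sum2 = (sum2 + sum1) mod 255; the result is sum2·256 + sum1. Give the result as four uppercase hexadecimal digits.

AE7D

Running sums (mod 255):
  after byte 0 (208): sum1=208, sum2=208
  after byte 1 (195): sum1=148, sum2=101
  after byte 2 (169): sum1=62, sum2=163
  after byte 3 (79): sum1=141, sum2=49
  after byte 4 (239): sum1=125, sum2=174
Checksum = sum2·256 + sum1 = 174·256 + 125 = 44669 = 0xAE7D.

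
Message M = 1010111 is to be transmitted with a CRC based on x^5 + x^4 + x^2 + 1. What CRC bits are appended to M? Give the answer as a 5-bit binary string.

Append 5 zeros: 101011100000. Divide by 110101 (XOR where the leading bit is 1):
  pos 0: 101011 XOR 110101 = 011110
  pos 1: 111101 XOR 110101 = 001000
  pos 3: 100000 XOR 110101 = 010101
  pos 4: 101010 XOR 110101 = 011111
  pos 5: 111110 XOR 110101 = 001011
Remainder (last 5 bits) = 10110. This is the CRC / FCS.

10110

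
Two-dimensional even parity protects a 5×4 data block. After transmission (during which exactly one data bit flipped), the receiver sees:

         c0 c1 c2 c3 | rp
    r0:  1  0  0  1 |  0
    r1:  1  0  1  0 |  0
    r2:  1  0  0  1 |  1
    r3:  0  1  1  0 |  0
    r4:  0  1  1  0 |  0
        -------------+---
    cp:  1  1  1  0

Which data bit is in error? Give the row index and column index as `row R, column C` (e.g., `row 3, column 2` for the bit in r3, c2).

Recompute each row's even parity and compare to rp:
  r0: data parity 0, sent rp 0 → ok
  r1: data parity 0, sent rp 0 → ok
  r2: data parity 0, sent rp 1 → mismatch
  r3: data parity 0, sent rp 0 → ok
  r4: data parity 0, sent rp 0 → ok
Recompute each column's even parity and compare to cp:
  c0: data parity 1, sent cp 1 → ok
  c1: data parity 0, sent cp 1 → mismatch
  c2: data parity 1, sent cp 1 → ok
  c3: data parity 0, sent cp 0 → ok
Exactly one row (r2) and one column (c1) fail → the flipped bit is at their intersection.

row 2, column 1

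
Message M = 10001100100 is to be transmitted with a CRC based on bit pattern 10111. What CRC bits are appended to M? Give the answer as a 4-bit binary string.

0110

Append 4 zeros: 100011001000000. Divide by 10111 (XOR where the leading bit is 1):
  pos 0: 10001 XOR 10111 = 00110
  pos 2: 11010 XOR 10111 = 01101
  pos 3: 11010 XOR 10111 = 01101
  pos 4: 11011 XOR 10111 = 01100
  pos 5: 11000 XOR 10111 = 01111
  pos 6: 11110 XOR 10111 = 01001
  pos 7: 10010 XOR 10111 = 00101
  pos 9: 10100 XOR 10111 = 00011
Remainder (last 4 bits) = 0110. This is the CRC / FCS.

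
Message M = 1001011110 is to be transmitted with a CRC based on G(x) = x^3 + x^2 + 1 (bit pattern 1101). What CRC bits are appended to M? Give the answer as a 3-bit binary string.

Append 3 zeros: 1001011110000. Divide by 1101 (XOR where the leading bit is 1):
  pos 0: 1001 XOR 1101 = 0100
  pos 1: 1000 XOR 1101 = 0101
  pos 2: 1011 XOR 1101 = 0110
  pos 3: 1101 XOR 1101 = 0000
  pos 7: 1100 XOR 1101 = 0001
Remainder (last 3 bits) = 100. This is the CRC / FCS.

100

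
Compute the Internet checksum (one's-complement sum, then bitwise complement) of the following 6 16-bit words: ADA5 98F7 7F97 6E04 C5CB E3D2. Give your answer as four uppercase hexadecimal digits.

One's-complement addition (fold any carry out of bit 15 back into bit 0):
  0xADA5 + 0x98F7 = 0x1469C → wrap carry → 0x469D
  0x469D + 0x7F97 = 0x0C634
  0xC634 + 0x6E04 = 0x13438 → wrap carry → 0x3439
  0x3439 + 0xC5CB = 0x0FA04
  0xFA04 + 0xE3D2 = 0x1DDD6 → wrap carry → 0xDDD7
One's-complement sum = 0xDDD7.
Checksum = ~0xDDD7 & 0xFFFF = 0x2228.

2228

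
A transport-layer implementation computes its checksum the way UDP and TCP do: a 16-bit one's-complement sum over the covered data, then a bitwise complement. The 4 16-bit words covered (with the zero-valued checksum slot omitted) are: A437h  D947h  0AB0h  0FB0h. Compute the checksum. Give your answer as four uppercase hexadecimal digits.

6820

One's-complement addition (fold any carry out of bit 15 back into bit 0):
  0xA437 + 0xD947 = 0x17D7E → wrap carry → 0x7D7F
  0x7D7F + 0x0AB0 = 0x0882F
  0x882F + 0x0FB0 = 0x097DF
One's-complement sum = 0x97DF.
Checksum = ~0x97DF & 0xFFFF = 0x6820.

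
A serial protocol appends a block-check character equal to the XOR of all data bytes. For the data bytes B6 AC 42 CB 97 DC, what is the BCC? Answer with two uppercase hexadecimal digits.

XOR the bytes together:
  start with 0xB6
  0xB6 ⊕ 0xAC = 0x1A
  0x1A ⊕ 0x42 = 0x58
  0x58 ⊕ 0xCB = 0x93
  0x93 ⊕ 0x97 = 0x04
  0x04 ⊕ 0xDC = 0xD8

D8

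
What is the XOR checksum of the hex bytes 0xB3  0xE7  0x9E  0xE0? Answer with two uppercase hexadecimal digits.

2A

XOR the bytes together:
  start with 0xB3
  0xB3 ⊕ 0xE7 = 0x54
  0x54 ⊕ 0x9E = 0xCA
  0xCA ⊕ 0xE0 = 0x2A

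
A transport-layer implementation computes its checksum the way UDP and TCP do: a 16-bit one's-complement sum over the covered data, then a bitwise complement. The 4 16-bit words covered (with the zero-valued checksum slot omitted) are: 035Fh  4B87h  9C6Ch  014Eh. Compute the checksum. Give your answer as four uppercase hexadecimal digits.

One's-complement addition (fold any carry out of bit 15 back into bit 0):
  0x035F + 0x4B87 = 0x04EE6
  0x4EE6 + 0x9C6C = 0x0EB52
  0xEB52 + 0x014E = 0x0ECA0
One's-complement sum = 0xECA0.
Checksum = ~0xECA0 & 0xFFFF = 0x135F.

135F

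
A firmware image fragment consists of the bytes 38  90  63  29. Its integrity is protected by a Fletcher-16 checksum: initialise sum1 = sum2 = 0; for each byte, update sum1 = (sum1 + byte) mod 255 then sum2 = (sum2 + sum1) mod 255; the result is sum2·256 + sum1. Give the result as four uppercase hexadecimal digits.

43DC

Running sums (mod 255):
  after byte 0 (38): sum1=38, sum2=38
  after byte 1 (90): sum1=128, sum2=166
  after byte 2 (63): sum1=191, sum2=102
  after byte 3 (29): sum1=220, sum2=67
Checksum = sum2·256 + sum1 = 67·256 + 220 = 17372 = 0x43DC.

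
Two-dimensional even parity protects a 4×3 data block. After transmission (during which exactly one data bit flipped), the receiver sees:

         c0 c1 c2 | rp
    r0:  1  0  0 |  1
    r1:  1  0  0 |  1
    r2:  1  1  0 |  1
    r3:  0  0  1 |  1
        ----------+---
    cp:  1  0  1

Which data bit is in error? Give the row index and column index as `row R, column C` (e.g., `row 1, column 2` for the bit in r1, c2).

row 2, column 1

Recompute each row's even parity and compare to rp:
  r0: data parity 1, sent rp 1 → ok
  r1: data parity 1, sent rp 1 → ok
  r2: data parity 0, sent rp 1 → mismatch
  r3: data parity 1, sent rp 1 → ok
Recompute each column's even parity and compare to cp:
  c0: data parity 1, sent cp 1 → ok
  c1: data parity 1, sent cp 0 → mismatch
  c2: data parity 1, sent cp 1 → ok
Exactly one row (r2) and one column (c1) fail → the flipped bit is at their intersection.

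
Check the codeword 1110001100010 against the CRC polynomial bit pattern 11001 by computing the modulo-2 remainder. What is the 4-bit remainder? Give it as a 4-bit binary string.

0010

Modulo-2 division of 1110001100010 by 11001:
  pos 0: 11100 XOR 11001 = 00101
  pos 2: 10101 XOR 11001 = 01100
  pos 3: 11001 XOR 11001 = 00000
Remainder = 0010 (nonzero — an error is detected).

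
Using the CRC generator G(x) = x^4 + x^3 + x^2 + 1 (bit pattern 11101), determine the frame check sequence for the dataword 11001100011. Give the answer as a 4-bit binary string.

Append 4 zeros: 110011000110000. Divide by 11101 (XOR where the leading bit is 1):
  pos 0: 11001 XOR 11101 = 00100
  pos 2: 10010 XOR 11101 = 01111
  pos 3: 11110 XOR 11101 = 00011
  pos 6: 11011 XOR 11101 = 00110
  pos 8: 11000 XOR 11101 = 00101
  pos 10: 10100 XOR 11101 = 01001
Remainder (last 4 bits) = 1001. This is the CRC / FCS.

1001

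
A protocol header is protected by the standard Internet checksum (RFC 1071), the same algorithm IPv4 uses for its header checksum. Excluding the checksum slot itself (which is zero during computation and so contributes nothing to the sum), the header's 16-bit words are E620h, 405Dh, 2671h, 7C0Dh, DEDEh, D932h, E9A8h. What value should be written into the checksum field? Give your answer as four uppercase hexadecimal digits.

One's-complement addition (fold any carry out of bit 15 back into bit 0):
  0xE620 + 0x405D = 0x1267D → wrap carry → 0x267E
  0x267E + 0x2671 = 0x04CEF
  0x4CEF + 0x7C0D = 0x0C8FC
  0xC8FC + 0xDEDE = 0x1A7DA → wrap carry → 0xA7DB
  0xA7DB + 0xD932 = 0x1810D → wrap carry → 0x810E
  0x810E + 0xE9A8 = 0x16AB6 → wrap carry → 0x6AB7
One's-complement sum = 0x6AB7.
Checksum = ~0x6AB7 & 0xFFFF = 0x9548.

9548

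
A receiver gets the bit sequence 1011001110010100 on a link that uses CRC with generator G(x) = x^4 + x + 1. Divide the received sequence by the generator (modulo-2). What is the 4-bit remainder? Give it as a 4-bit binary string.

0000

Modulo-2 division of 1011001110010100 by 10011:
  pos 0: 10110 XOR 10011 = 00101
  pos 2: 10101 XOR 10011 = 00110
  pos 4: 11011 XOR 10011 = 01000
  pos 5: 10000 XOR 10011 = 00011
  pos 8: 11010 XOR 10011 = 01001
  pos 9: 10011 XOR 10011 = 00000
Remainder = 0000 (zero — the frame passes the CRC check).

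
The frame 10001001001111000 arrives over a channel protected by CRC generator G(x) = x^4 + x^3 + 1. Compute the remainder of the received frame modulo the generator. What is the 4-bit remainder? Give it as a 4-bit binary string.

Modulo-2 division of 10001001001111000 by 11001:
  pos 0: 10001 XOR 11001 = 01000
  pos 1: 10000 XOR 11001 = 01001
  pos 2: 10010 XOR 11001 = 01011
  pos 3: 10111 XOR 11001 = 01110
  pos 4: 11100 XOR 11001 = 00101
  pos 6: 10101 XOR 11001 = 01100
  pos 7: 11001 XOR 11001 = 00000
  pos 12: 11000 XOR 11001 = 00001
Remainder = 0001 (nonzero — an error is detected).

0001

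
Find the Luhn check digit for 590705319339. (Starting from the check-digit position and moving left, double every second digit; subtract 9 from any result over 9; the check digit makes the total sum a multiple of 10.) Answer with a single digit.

Partial digits right→left: 9 3 3 9 1 3 5 0 7 0 9 5
Double every second digit counting from the check-digit position (so the 1st, 3rd, 5th, ... of the partial from the right).
  doubled (with −9 where >9): 9 6 2 1 5 9 → sum 32
  kept as-is: 3 9 3 0 0 5 → sum 20
Total = 32 + 20 = 52.
Check digit = (10 − (52 mod 10)) mod 10 = 8.

8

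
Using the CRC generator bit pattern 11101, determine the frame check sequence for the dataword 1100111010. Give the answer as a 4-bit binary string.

Append 4 zeros: 11001110100000. Divide by 11101 (XOR where the leading bit is 1):
  pos 0: 11001 XOR 11101 = 00100
  pos 2: 10011 XOR 11101 = 01110
  pos 3: 11100 XOR 11101 = 00001
  pos 7: 11000 XOR 11101 = 00101
  pos 9: 10100 XOR 11101 = 01001
Remainder (last 4 bits) = 1001. This is the CRC / FCS.

1001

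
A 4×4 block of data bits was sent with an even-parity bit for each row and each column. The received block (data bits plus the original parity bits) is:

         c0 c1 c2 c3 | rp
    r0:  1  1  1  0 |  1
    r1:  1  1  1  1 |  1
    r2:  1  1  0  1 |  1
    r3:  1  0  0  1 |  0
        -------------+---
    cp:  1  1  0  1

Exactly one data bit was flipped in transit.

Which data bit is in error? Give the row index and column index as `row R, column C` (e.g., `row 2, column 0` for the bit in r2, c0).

row 1, column 0

Recompute each row's even parity and compare to rp:
  r0: data parity 1, sent rp 1 → ok
  r1: data parity 0, sent rp 1 → mismatch
  r2: data parity 1, sent rp 1 → ok
  r3: data parity 0, sent rp 0 → ok
Recompute each column's even parity and compare to cp:
  c0: data parity 0, sent cp 1 → mismatch
  c1: data parity 1, sent cp 1 → ok
  c2: data parity 0, sent cp 0 → ok
  c3: data parity 1, sent cp 1 → ok
Exactly one row (r1) and one column (c0) fail → the flipped bit is at their intersection.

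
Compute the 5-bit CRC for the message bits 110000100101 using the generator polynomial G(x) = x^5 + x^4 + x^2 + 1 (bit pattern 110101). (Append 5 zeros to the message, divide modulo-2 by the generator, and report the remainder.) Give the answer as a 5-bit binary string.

11010

Append 5 zeros: 11000010010100000. Divide by 110101 (XOR where the leading bit is 1):
  pos 0: 110000 XOR 110101 = 000101
  pos 3: 101100 XOR 110101 = 011001
  pos 4: 110011 XOR 110101 = 000110
  pos 7: 110010 XOR 110101 = 000111
  pos 10: 111000 XOR 110101 = 001101
Remainder (last 5 bits) = 11010. This is the CRC / FCS.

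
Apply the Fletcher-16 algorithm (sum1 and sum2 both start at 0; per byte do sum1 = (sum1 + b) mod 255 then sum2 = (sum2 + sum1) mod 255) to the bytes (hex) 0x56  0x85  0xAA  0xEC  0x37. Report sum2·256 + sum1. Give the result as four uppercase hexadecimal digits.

D6AA

Running sums (mod 255):
  after byte 0 (0x56): sum1=86, sum2=86
  after byte 1 (0x85): sum1=219, sum2=50
  after byte 2 (0xAA): sum1=134, sum2=184
  after byte 3 (0xEC): sum1=115, sum2=44
  after byte 4 (0x37): sum1=170, sum2=214
Checksum = sum2·256 + sum1 = 214·256 + 170 = 54954 = 0xD6AA.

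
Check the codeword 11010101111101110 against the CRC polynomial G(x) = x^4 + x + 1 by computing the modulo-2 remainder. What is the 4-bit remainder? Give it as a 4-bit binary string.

0000

Modulo-2 division of 11010101111101110 by 10011:
  pos 0: 11010 XOR 10011 = 01001
  pos 1: 10011 XOR 10011 = 00000
  pos 7: 11111 XOR 10011 = 01100
  pos 8: 11000 XOR 10011 = 01011
  pos 9: 10111 XOR 10011 = 00100
  pos 11: 10011 XOR 10011 = 00000
Remainder = 0000 (zero — the frame passes the CRC check).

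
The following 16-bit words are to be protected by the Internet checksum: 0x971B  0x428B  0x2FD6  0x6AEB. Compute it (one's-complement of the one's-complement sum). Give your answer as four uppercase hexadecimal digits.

8B97

One's-complement addition (fold any carry out of bit 15 back into bit 0):
  0x971B + 0x428B = 0x0D9A6
  0xD9A6 + 0x2FD6 = 0x1097C → wrap carry → 0x097D
  0x097D + 0x6AEB = 0x07468
One's-complement sum = 0x7468.
Checksum = ~0x7468 & 0xFFFF = 0x8B97.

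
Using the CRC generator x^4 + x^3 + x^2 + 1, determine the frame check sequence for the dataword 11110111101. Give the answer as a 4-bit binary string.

Append 4 zeros: 111101111010000. Divide by 11101 (XOR where the leading bit is 1):
  pos 0: 11110 XOR 11101 = 00011
  pos 3: 11111 XOR 11101 = 00010
  pos 6: 10101 XOR 11101 = 01000
  pos 7: 10000 XOR 11101 = 01101
  pos 8: 11010 XOR 11101 = 00111
  pos 10: 11100 XOR 11101 = 00001
Remainder (last 4 bits) = 0001. This is the CRC / FCS.

0001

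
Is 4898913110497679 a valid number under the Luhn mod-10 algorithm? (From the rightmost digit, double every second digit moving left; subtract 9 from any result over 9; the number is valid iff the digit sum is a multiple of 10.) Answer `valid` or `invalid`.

From the right, keep odd positions and double even positions (subtract 9 from any doubled value over 9):
  doubled (positions 2,4,...): 5 5 8 2 6 9 9 8 → sum 52
  kept (positions 1,3,...): 9 6 9 0 1 1 8 8 → sum 42
Total = 94.
94 mod 10 = 4, so the number is invalid.

invalid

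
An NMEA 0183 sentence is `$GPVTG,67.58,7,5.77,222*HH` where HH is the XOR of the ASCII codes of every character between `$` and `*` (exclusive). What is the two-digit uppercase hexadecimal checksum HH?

XOR the ASCII codes of the payload characters:
  'G' = 0x47 → acc = 0x47
  'P' = 0x50 → acc = 0x17
  'V' = 0x56 → acc = 0x41
  'T' = 0x54 → acc = 0x15
  'G' = 0x47 → acc = 0x52
  ',' = 0x2C → acc = 0x7E
  '6' = 0x36 → acc = 0x48
  '7' = 0x37 → acc = 0x7F
  '.' = 0x2E → acc = 0x51
  '5' = 0x35 → acc = 0x64
  '8' = 0x38 → acc = 0x5C
  ',' = 0x2C → acc = 0x70
  '7' = 0x37 → acc = 0x47
  ',' = 0x2C → acc = 0x6B
  '5' = 0x35 → acc = 0x5E
  '.' = 0x2E → acc = 0x70
  '7' = 0x37 → acc = 0x47
  '7' = 0x37 → acc = 0x70
  ',' = 0x2C → acc = 0x5C
  '2' = 0x32 → acc = 0x6E
  '2' = 0x32 → acc = 0x5C
  '2' = 0x32 → acc = 0x6E
Checksum = 0x6E.

6E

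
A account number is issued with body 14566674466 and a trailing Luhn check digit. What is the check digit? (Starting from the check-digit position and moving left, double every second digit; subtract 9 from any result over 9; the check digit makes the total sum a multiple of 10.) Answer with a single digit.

Partial digits right→left: 6 6 4 4 7 6 6 6 5 4 1
Double every second digit counting from the check-digit position (so the 1st, 3rd, 5th, ... of the partial from the right).
  doubled (with −9 where >9): 3 8 5 3 1 2 → sum 22
  kept as-is: 6 4 6 6 4 → sum 26
Total = 22 + 26 = 48.
Check digit = (10 − (48 mod 10)) mod 10 = 2.

2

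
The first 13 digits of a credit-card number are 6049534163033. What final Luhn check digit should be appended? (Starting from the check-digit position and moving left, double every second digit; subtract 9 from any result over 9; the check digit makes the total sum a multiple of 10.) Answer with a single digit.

Partial digits right→left: 3 3 0 3 6 1 4 3 5 9 4 0 6
Double every second digit counting from the check-digit position (so the 1st, 3rd, 5th, ... of the partial from the right).
  doubled (with −9 where >9): 6 0 3 8 1 8 3 → sum 29
  kept as-is: 3 3 1 3 9 0 → sum 19
Total = 29 + 19 = 48.
Check digit = (10 − (48 mod 10)) mod 10 = 2.

2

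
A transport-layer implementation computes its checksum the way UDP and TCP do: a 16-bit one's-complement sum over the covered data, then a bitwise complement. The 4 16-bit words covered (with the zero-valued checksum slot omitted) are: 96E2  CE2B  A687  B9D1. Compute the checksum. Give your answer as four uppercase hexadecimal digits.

One's-complement addition (fold any carry out of bit 15 back into bit 0):
  0x96E2 + 0xCE2B = 0x1650D → wrap carry → 0x650E
  0x650E + 0xA687 = 0x10B95 → wrap carry → 0x0B96
  0x0B96 + 0xB9D1 = 0x0C567
One's-complement sum = 0xC567.
Checksum = ~0xC567 & 0xFFFF = 0x3A98.

3A98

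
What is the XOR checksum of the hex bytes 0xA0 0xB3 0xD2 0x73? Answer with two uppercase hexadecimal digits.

XOR the bytes together:
  start with 0xA0
  0xA0 ⊕ 0xB3 = 0x13
  0x13 ⊕ 0xD2 = 0xC1
  0xC1 ⊕ 0x73 = 0xB2

B2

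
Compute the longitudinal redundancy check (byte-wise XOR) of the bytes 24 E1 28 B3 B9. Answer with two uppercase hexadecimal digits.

XOR the bytes together:
  start with 0x24
  0x24 ⊕ 0xE1 = 0xC5
  0xC5 ⊕ 0x28 = 0xED
  0xED ⊕ 0xB3 = 0x5E
  0x5E ⊕ 0xB9 = 0xE7

E7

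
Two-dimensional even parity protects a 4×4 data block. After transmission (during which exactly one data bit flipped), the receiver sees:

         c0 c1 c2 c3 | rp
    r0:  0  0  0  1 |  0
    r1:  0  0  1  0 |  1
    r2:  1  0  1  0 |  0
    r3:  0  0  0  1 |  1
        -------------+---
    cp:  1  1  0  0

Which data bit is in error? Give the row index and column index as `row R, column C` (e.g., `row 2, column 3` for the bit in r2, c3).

row 0, column 1

Recompute each row's even parity and compare to rp:
  r0: data parity 1, sent rp 0 → mismatch
  r1: data parity 1, sent rp 1 → ok
  r2: data parity 0, sent rp 0 → ok
  r3: data parity 1, sent rp 1 → ok
Recompute each column's even parity and compare to cp:
  c0: data parity 1, sent cp 1 → ok
  c1: data parity 0, sent cp 1 → mismatch
  c2: data parity 0, sent cp 0 → ok
  c3: data parity 0, sent cp 0 → ok
Exactly one row (r0) and one column (c1) fail → the flipped bit is at their intersection.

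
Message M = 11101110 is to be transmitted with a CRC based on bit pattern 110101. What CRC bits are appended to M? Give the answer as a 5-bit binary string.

Append 5 zeros: 1110111000000. Divide by 110101 (XOR where the leading bit is 1):
  pos 0: 111011 XOR 110101 = 001110
  pos 2: 111010 XOR 110101 = 001111
  pos 4: 111100 XOR 110101 = 001001
  pos 6: 100100 XOR 110101 = 010001
  pos 7: 100010 XOR 110101 = 010111
Remainder (last 5 bits) = 10111. This is the CRC / FCS.

10111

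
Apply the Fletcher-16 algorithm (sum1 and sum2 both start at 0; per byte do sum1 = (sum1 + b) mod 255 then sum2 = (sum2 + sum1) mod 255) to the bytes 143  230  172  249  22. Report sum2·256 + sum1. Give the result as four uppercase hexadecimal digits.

7933

Running sums (mod 255):
  after byte 0 (143): sum1=143, sum2=143
  after byte 1 (230): sum1=118, sum2=6
  after byte 2 (172): sum1=35, sum2=41
  after byte 3 (249): sum1=29, sum2=70
  after byte 4 (22): sum1=51, sum2=121
Checksum = sum2·256 + sum1 = 121·256 + 51 = 31027 = 0x7933.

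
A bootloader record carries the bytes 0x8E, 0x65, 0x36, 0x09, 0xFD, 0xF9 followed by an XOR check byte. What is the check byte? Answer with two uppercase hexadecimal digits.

D0

XOR the bytes together:
  start with 0x8E
  0x8E ⊕ 0x65 = 0xEB
  0xEB ⊕ 0x36 = 0xDD
  0xDD ⊕ 0x09 = 0xD4
  0xD4 ⊕ 0xFD = 0x29
  0x29 ⊕ 0xF9 = 0xD0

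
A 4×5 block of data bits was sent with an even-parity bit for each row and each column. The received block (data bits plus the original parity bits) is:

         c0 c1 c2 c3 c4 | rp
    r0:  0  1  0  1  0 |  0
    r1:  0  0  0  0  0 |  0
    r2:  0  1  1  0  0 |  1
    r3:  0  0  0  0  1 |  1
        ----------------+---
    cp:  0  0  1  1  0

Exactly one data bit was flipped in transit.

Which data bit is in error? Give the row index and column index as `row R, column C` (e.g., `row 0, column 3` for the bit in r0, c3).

Recompute each row's even parity and compare to rp:
  r0: data parity 0, sent rp 0 → ok
  r1: data parity 0, sent rp 0 → ok
  r2: data parity 0, sent rp 1 → mismatch
  r3: data parity 1, sent rp 1 → ok
Recompute each column's even parity and compare to cp:
  c0: data parity 0, sent cp 0 → ok
  c1: data parity 0, sent cp 0 → ok
  c2: data parity 1, sent cp 1 → ok
  c3: data parity 1, sent cp 1 → ok
  c4: data parity 1, sent cp 0 → mismatch
Exactly one row (r2) and one column (c4) fail → the flipped bit is at their intersection.

row 2, column 4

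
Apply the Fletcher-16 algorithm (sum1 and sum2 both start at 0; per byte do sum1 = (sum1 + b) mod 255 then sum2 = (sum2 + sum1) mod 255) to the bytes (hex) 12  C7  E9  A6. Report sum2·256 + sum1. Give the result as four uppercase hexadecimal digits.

Running sums (mod 255):
  after byte 0 (12): sum1=18, sum2=18
  after byte 1 (C7): sum1=217, sum2=235
  after byte 2 (E9): sum1=195, sum2=175
  after byte 3 (A6): sum1=106, sum2=26
Checksum = sum2·256 + sum1 = 26·256 + 106 = 6762 = 0x1A6A.

1A6A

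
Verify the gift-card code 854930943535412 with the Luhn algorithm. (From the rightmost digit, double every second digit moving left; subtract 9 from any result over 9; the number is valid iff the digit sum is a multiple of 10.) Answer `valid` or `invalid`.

invalid

From the right, keep odd positions and double even positions (subtract 9 from any doubled value over 9):
  doubled (positions 2,4,...): 2 1 1 8 0 9 1 → sum 22
  kept (positions 1,3,...): 2 4 3 3 9 3 4 8 → sum 36
Total = 58.
58 mod 10 = 8, so the number is invalid.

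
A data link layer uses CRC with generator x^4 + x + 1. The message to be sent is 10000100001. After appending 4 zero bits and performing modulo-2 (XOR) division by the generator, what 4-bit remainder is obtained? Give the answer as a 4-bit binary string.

Append 4 zeros: 100001000010000. Divide by 10011 (XOR where the leading bit is 1):
  pos 0: 10000 XOR 10011 = 00011
  pos 3: 11100 XOR 10011 = 01111
  pos 4: 11110 XOR 10011 = 01101
  pos 5: 11010 XOR 10011 = 01001
  pos 6: 10011 XOR 10011 = 00000
Remainder (last 4 bits) = 0000. This is the CRC / FCS.

0000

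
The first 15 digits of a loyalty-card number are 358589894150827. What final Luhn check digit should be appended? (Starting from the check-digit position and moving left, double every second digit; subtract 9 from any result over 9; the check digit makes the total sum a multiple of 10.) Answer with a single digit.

1

Partial digits right→left: 7 2 8 0 5 1 4 9 8 9 8 5 8 5 3
Double every second digit counting from the check-digit position (so the 1st, 3rd, 5th, ... of the partial from the right).
  doubled (with −9 where >9): 5 7 1 8 7 7 7 6 → sum 48
  kept as-is: 2 0 1 9 9 5 5 → sum 31
Total = 48 + 31 = 79.
Check digit = (10 − (79 mod 10)) mod 10 = 1.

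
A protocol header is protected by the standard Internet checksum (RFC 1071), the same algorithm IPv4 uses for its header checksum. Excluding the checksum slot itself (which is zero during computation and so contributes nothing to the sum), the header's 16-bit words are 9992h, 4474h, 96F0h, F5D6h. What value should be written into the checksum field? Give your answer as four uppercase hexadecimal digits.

9531

One's-complement addition (fold any carry out of bit 15 back into bit 0):
  0x9992 + 0x4474 = 0x0DE06
  0xDE06 + 0x96F0 = 0x174F6 → wrap carry → 0x74F7
  0x74F7 + 0xF5D6 = 0x16ACD → wrap carry → 0x6ACE
One's-complement sum = 0x6ACE.
Checksum = ~0x6ACE & 0xFFFF = 0x9531.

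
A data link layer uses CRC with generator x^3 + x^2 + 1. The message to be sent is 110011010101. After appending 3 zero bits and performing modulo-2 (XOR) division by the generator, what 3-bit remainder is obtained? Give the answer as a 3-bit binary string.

Append 3 zeros: 110011010101000. Divide by 1101 (XOR where the leading bit is 1):
  pos 0: 1100 XOR 1101 = 0001
  pos 3: 1110 XOR 1101 = 0011
  pos 5: 1110 XOR 1101 = 0011
  pos 7: 1110 XOR 1101 = 0011
  pos 9: 1110 XOR 1101 = 0011
  pos 11: 1100 XOR 1101 = 0001
Remainder (last 3 bits) = 001. This is the CRC / FCS.

001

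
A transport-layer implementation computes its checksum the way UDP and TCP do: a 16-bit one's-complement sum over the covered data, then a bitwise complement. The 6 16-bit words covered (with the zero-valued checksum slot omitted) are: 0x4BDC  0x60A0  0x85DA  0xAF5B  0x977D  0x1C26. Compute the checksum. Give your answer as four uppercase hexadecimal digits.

6AA9

One's-complement addition (fold any carry out of bit 15 back into bit 0):
  0x4BDC + 0x60A0 = 0x0AC7C
  0xAC7C + 0x85DA = 0x13256 → wrap carry → 0x3257
  0x3257 + 0xAF5B = 0x0E1B2
  0xE1B2 + 0x977D = 0x1792F → wrap carry → 0x7930
  0x7930 + 0x1C26 = 0x09556
One's-complement sum = 0x9556.
Checksum = ~0x9556 & 0xFFFF = 0x6AA9.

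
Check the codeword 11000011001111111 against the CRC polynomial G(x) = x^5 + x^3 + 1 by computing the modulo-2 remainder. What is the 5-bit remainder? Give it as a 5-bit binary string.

00000

Modulo-2 division of 11000011001111111 by 101001:
  pos 0: 110000 XOR 101001 = 011001
  pos 1: 110011 XOR 101001 = 011010
  pos 2: 110101 XOR 101001 = 011100
  pos 3: 111000 XOR 101001 = 010001
  pos 4: 100010 XOR 101001 = 001011
  pos 6: 101111 XOR 101001 = 000110
  pos 9: 110111 XOR 101001 = 011110
  pos 10: 111101 XOR 101001 = 010100
  pos 11: 101001 XOR 101001 = 000000
Remainder = 00000 (zero — the frame passes the CRC check).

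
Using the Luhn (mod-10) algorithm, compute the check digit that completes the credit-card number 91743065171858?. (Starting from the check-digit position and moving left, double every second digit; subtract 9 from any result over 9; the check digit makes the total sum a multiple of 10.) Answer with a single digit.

Partial digits right→left: 8 5 8 1 7 1 5 6 0 3 4 7 1 9
Double every second digit counting from the check-digit position (so the 1st, 3rd, 5th, ... of the partial from the right).
  doubled (with −9 where >9): 7 7 5 1 0 8 2 → sum 30
  kept as-is: 5 1 1 6 3 7 9 → sum 32
Total = 30 + 32 = 62.
Check digit = (10 − (62 mod 10)) mod 10 = 8.

8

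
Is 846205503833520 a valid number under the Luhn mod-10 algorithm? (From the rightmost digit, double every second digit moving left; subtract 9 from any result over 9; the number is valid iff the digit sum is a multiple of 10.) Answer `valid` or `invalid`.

From the right, keep odd positions and double even positions (subtract 9 from any doubled value over 9):
  doubled (positions 2,4,...): 4 6 7 0 1 4 8 → sum 30
  kept (positions 1,3,...): 0 5 3 3 5 0 6 8 → sum 30
Total = 60.
60 mod 10 = 0, so the number is valid.

valid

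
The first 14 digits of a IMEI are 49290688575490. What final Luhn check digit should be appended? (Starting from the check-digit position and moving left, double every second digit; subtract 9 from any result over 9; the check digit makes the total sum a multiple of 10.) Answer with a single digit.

6

Partial digits right→left: 0 9 4 5 7 5 8 8 6 0 9 2 9 4
Double every second digit counting from the check-digit position (so the 1st, 3rd, 5th, ... of the partial from the right).
  doubled (with −9 where >9): 0 8 5 7 3 9 9 → sum 41
  kept as-is: 9 5 5 8 0 2 4 → sum 33
Total = 41 + 33 = 74.
Check digit = (10 − (74 mod 10)) mod 10 = 6.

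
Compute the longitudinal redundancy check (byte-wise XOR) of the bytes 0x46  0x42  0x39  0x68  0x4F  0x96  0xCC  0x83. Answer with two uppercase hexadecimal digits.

XOR the bytes together:
  start with 0x46
  0x46 ⊕ 0x42 = 0x04
  0x04 ⊕ 0x39 = 0x3D
  0x3D ⊕ 0x68 = 0x55
  0x55 ⊕ 0x4F = 0x1A
  0x1A ⊕ 0x96 = 0x8C
  0x8C ⊕ 0xCC = 0x40
  0x40 ⊕ 0x83 = 0xC3

C3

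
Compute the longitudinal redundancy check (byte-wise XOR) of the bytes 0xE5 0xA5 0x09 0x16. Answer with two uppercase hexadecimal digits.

5F

XOR the bytes together:
  start with 0xE5
  0xE5 ⊕ 0xA5 = 0x40
  0x40 ⊕ 0x09 = 0x49
  0x49 ⊕ 0x16 = 0x5F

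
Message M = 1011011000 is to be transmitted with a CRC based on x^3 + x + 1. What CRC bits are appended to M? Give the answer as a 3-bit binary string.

100

Append 3 zeros: 1011011000000. Divide by 1011 (XOR where the leading bit is 1):
  pos 0: 1011 XOR 1011 = 0000
  pos 5: 1100 XOR 1011 = 0111
  pos 6: 1110 XOR 1011 = 0101
  pos 7: 1010 XOR 1011 = 0001
Remainder (last 3 bits) = 100. This is the CRC / FCS.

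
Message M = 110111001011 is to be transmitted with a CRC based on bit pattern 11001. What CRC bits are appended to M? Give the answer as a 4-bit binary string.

Append 4 zeros: 1101110010110000. Divide by 11001 (XOR where the leading bit is 1):
  pos 0: 11011 XOR 11001 = 00010
  pos 3: 10100 XOR 11001 = 01101
  pos 4: 11011 XOR 11001 = 00010
  pos 7: 10011 XOR 11001 = 01010
  pos 8: 10100 XOR 11001 = 01101
  pos 9: 11010 XOR 11001 = 00011
Remainder (last 4 bits) = 1100. This is the CRC / FCS.

1100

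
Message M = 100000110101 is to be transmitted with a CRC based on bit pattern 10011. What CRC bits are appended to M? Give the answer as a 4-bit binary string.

Append 4 zeros: 1000001101010000. Divide by 10011 (XOR where the leading bit is 1):
  pos 0: 10000 XOR 10011 = 00011
  pos 3: 11011 XOR 10011 = 01000
  pos 4: 10000 XOR 10011 = 00011
  pos 7: 11101 XOR 10011 = 01110
  pos 8: 11100 XOR 10011 = 01111
  pos 9: 11110 XOR 10011 = 01101
  pos 10: 11010 XOR 10011 = 01001
  pos 11: 10010 XOR 10011 = 00001
Remainder (last 4 bits) = 0001. This is the CRC / FCS.

0001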